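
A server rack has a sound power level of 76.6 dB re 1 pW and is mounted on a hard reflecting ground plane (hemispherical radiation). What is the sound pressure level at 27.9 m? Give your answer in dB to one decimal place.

39.7 dB

The power spreads over a hemisphere of area 2π·r², so L_p = L_w − 10·log₁₀(2π·r²).
2π·r² = 4891 m², 10·log₁₀ of that is 36.894 dB.
L_p = 76.6 − 36.894 = 39.71 dB.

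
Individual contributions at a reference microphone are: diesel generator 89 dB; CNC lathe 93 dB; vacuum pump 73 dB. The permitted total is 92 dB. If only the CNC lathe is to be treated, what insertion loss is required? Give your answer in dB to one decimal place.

The untreated sources together contribute 10^(89/10) + 10^(73/10) = 8.143e+08, i.e. 89.11 dB.
To meet 92 dB overall, the treated CNC lathe may contribute at most 10^(92/10) − 8.143e+08 = 7.706e+08, i.e. 88.87 dB.
Required insertion loss = 93 − 88.87 = 4.13 dB.

4.1 dB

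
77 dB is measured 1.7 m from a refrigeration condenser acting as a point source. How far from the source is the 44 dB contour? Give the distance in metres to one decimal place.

For a point source L₁ − L₂ = 20·log₁₀(r₂/r₁), so r₂ = r₁·10^((L₁−L₂)/20).
r₂ = 1.7·10^((77−44)/20) = 1.7·10^(33.0/20) = 75.94 m.

75.9 m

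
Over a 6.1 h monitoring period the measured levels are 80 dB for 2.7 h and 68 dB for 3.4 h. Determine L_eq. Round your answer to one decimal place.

Weight each interval's intensity by its duration and average over T = 6.1 h:
Σ tᵢ·10^(Lᵢ/10) = 2.7·10^(80/10) + 3.4·10^(68/10) = 2.915e+08.
L_eq = 10·log₁₀(2.915e+08/6.1) = 76.79 dB.

76.8 dB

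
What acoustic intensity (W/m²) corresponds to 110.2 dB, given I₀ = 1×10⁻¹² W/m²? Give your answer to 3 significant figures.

L = 10·log₁₀(I/I₀) ⇒ I = I₀·10^(L/10) = 10⁻¹² × 10^11.02.

0.105 W/m²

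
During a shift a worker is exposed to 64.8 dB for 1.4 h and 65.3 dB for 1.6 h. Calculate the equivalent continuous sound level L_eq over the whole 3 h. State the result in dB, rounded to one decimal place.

L_eq = 10·log₁₀[(1/T)·Σ tᵢ·10^(Lᵢ/10)] with T = 3 h.
Σ tᵢ·10^(Lᵢ/10) = 1.4·10^(64.8/10) + 1.6·10^(65.3/10) = 9.649e+06.
L_eq = 10·log₁₀(9.649e+06/3) = 65.07 dB.

65.1 dB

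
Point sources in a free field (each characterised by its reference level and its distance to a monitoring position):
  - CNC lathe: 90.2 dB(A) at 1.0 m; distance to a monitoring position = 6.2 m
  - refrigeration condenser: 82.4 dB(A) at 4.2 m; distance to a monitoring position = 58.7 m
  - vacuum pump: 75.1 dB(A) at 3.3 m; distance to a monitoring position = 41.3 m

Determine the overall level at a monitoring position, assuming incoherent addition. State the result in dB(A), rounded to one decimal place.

74.5 dB(A)

First find each source's level at the receiver (point-source: −20·log₁₀(r/r_ref)), then combine on an intensity basis.
CNC lathe: 90.2 − 20·log₁₀(6.2/1.0) = 90.2 − 15.85 = 74.35 dB(A).
refrigeration condenser: 82.4 − 20·log₁₀(58.7/4.2) = 82.4 − 22.91 = 59.49 dB(A).
vacuum pump: 75.1 − 20·log₁₀(41.3/3.3) = 75.1 − 21.95 = 53.15 dB(A).
Σ 10^(L/10) = 2.834e+07 → L_total = 10·log₁₀(2.834e+07) = 74.52 dB(A).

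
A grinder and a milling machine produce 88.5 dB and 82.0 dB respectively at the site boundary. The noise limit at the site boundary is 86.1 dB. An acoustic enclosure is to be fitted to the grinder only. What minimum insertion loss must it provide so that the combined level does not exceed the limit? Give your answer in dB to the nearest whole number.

The untreated sources together contribute 10^(82.0/10) = 1.585e+08, i.e. 82.00 dB.
The limit corresponds to 10^(86.1/10) = 4.074e+08; subtracting the fixed part leaves 2.489e+08 for the grinder, i.e. 83.96 dB.
So the grinder must be reduced from 88.5 to 83.96 dB: IL = 4.54 dB.

5 dB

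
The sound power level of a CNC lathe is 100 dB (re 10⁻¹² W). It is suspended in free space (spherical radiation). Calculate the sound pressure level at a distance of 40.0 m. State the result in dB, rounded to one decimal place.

57.0 dB

The power spreads over a sphere of area 4π·r², so L_p = L_w − 10·log₁₀(4π·r²).
4π·r² = 2.011e+04 m², 10·log₁₀ of that is 43.033 dB.
L_p = 100 − 43.033 = 56.97 dB.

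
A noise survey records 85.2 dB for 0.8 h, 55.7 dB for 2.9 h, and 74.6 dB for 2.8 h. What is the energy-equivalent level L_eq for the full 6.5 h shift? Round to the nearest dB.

77 dB

L_eq = 10·log₁₀[(1/T)·Σ tᵢ·10^(Lᵢ/10)] with T = 6.5 h.
Σ tᵢ·10^(Lᵢ/10) = 0.8·10^(85.2/10) + 2.9·10^(55.7/10) + 2.8·10^(74.6/10) = 3.467e+08.
L_eq = 10·log₁₀(3.467e+08/6.5) = 77.27 dB.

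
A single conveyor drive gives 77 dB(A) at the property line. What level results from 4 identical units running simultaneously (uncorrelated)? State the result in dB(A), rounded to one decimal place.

With 4 equal, uncorrelated contributions the intensity is 4× that of one unit, giving a rise of 10·log₁₀ 4.
L_total = 77 + 10·log₁₀(4) = 77 + 6.021 = 83.02 dB(A).

83.0 dB(A)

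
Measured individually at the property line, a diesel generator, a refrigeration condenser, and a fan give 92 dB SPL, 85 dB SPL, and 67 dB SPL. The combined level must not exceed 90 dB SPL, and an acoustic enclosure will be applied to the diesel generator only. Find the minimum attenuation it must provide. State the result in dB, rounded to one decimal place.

3.7 dB

Everything except the diesel generator sums to 10^(85/10) + 10^(67/10) = 3.212e+08 in linear terms, 85.07 dB SPL.
To meet 90 dB SPL overall, the treated diesel generator may contribute at most 10^(90/10) − 3.212e+08 = 6.788e+08, i.e. 88.32 dB SPL.
So the diesel generator must be reduced from 92 to 88.32 dB SPL: IL = 3.68 dB.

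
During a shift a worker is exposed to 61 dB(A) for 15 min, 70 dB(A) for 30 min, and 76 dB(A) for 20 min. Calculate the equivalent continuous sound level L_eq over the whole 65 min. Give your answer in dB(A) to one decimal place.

The energy average is taken in the linear domain: L_eq = 10·log₁₀[(Σ tᵢ·10^(Lᵢ/10))/T], T = 65 min.
Σ tᵢ·10^(Lᵢ/10) = 15·10^(61/10) + 30·10^(70/10) + 20·10^(76/10) = 1.115e+09.
L_eq = 10·log₁₀(1.115e+09/65) = 72.34 dB(A).

72.3 dB(A)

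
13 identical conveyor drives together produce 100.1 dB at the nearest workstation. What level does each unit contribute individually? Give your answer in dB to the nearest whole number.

For N identical incoherent sources L_total = L₁ + 10·log₁₀ N, so L₁ = 100.1 − 10·log₁₀(13) = 100.1 − 11.139.

89 dB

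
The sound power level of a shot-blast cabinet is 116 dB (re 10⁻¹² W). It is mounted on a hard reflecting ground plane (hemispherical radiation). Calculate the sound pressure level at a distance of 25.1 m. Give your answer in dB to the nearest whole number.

Free-field hemispherical radiation: L_p = L_w − 10·log₁₀(2π·r²), r = 25.1 m.
2π·r² = 3958 m², 10·log₁₀ of that is 35.975 dB.
L_p = 116 − 35.975 = 80.02 dB.

80 dB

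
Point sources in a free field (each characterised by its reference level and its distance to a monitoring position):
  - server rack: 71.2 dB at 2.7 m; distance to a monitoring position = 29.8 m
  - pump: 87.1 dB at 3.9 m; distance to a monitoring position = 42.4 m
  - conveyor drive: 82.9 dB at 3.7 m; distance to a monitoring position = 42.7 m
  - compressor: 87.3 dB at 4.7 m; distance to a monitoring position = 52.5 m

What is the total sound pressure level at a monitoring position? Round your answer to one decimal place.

70.1 dB

Propagate each source to the receiver with L = L_ref − 20·log₁₀(r/r_ref), then add intensities.
server rack: 71.2 − 20·log₁₀(29.8/2.7) = 71.2 − 20.86 = 50.34 dB.
pump: 87.1 − 20·log₁₀(42.4/3.9) = 87.1 − 20.73 = 66.37 dB.
conveyor drive: 82.9 − 20·log₁₀(42.7/3.7) = 82.9 − 21.24 = 61.66 dB.
compressor: 87.3 − 20·log₁₀(52.5/4.7) = 87.3 − 20.96 = 66.34 dB.
Σ 10^(L/10) = 1.022e+07 → L_total = 10·log₁₀(1.022e+07) = 70.09 dB.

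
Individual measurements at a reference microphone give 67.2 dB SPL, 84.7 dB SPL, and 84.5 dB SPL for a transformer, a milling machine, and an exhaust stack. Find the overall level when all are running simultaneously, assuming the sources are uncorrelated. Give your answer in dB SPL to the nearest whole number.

88 dB SPL

For uncorrelated sources the intensities add, so convert each level to linear form, sum, and take 10·log₁₀ of the total.
Σ 10^(L/10) = 10^(67.2/10) + 10^(84.7/10) + 10^(84.5/10) = 5.822e+08.
L_total = 10·log₁₀(5.822e+08) = 87.65 dB SPL.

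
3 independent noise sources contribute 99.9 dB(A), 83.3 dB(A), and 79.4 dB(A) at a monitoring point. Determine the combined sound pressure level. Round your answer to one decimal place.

Incoherent sources combine by intensity addition: L_total = 10·log₁₀(Σ 10^(L_i/10)).
Σ 10^(L/10) = 10^(99.9/10) + 10^(83.3/10) + 10^(79.4/10) = 1.007e+10.
L_total = 10·log₁₀(1.007e+10) = 100.03 dB(A).

100.0 dB(A)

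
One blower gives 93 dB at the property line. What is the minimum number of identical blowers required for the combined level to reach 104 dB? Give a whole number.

13

Need L₁ + 10·log₁₀ N ≥ 104, i.e. log₁₀ N ≥ 1.10.
N ≥ 10^(11.0/10) = 12.589, so N = 13.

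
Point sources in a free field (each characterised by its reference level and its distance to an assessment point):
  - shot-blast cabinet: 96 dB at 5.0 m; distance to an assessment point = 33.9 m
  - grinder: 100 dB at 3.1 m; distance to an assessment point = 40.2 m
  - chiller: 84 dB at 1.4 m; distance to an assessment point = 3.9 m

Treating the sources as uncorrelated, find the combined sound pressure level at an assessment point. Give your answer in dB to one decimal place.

82.5 dB

Apply inverse-square spreading to bring every level to the receiver, then sum 10^(L/10).
shot-blast cabinet: 96 − 20·log₁₀(33.9/5.0) = 96 − 16.62 = 79.38 dB.
grinder: 100 − 20·log₁₀(40.2/3.1) = 100 − 22.26 = 77.74 dB.
chiller: 84 − 20·log₁₀(3.9/1.4) = 84 − 8.90 = 75.10 dB.
Σ 10^(L/10) = 1.784e+08 → L_total = 10·log₁₀(1.784e+08) = 82.51 dB.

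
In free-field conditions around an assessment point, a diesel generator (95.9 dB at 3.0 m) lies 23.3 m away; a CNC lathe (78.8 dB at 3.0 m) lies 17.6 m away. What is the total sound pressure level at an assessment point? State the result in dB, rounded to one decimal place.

First find each source's level at the receiver (point-source: −20·log₁₀(r/r_ref)), then combine on an intensity basis.
diesel generator: 95.9 − 20·log₁₀(23.3/3.0) = 95.9 − 17.80 = 78.10 dB.
CNC lathe: 78.8 − 20·log₁₀(17.6/3.0) = 78.8 − 15.37 = 63.43 dB.
Σ 10^(L/10) = 6.670e+07 → L_total = 10·log₁₀(6.670e+07) = 78.24 dB.

78.2 dB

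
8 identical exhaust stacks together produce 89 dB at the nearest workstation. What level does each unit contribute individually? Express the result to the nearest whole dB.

80 dB

Dividing the total intensity by 8 lowers the level by 10·log₁₀ 8 = 9.031 dB: L₁ = 89 − 9.031.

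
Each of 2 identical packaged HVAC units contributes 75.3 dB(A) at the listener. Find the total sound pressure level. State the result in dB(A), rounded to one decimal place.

With 2 equal, uncorrelated contributions the intensity is 2× that of one unit, giving a rise of 10·log₁₀ 2.
L_total = 75.3 + 10·log₁₀(2) = 75.3 + 3.010 = 78.31 dB(A).

78.3 dB(A)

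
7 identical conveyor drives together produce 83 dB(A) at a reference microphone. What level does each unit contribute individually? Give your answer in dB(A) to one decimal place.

74.5 dB(A)

For N identical incoherent sources L_total = L₁ + 10·log₁₀ N, so L₁ = 83 − 10·log₁₀(7) = 83 − 8.451.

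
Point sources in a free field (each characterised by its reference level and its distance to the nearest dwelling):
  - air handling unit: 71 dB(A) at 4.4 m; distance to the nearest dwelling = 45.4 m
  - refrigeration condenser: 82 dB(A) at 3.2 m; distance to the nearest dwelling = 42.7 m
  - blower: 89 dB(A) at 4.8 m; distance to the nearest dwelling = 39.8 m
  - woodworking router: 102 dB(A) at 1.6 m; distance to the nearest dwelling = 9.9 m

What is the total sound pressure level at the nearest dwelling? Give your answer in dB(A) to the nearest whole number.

86 dB(A)

Propagate each source to the receiver with L = L_ref − 20·log₁₀(r/r_ref), then add intensities.
air handling unit: 71 − 20·log₁₀(45.4/4.4) = 71 − 20.27 = 50.73 dB(A).
refrigeration condenser: 82 − 20·log₁₀(42.7/3.2) = 82 − 22.51 = 59.49 dB(A).
blower: 89 − 20·log₁₀(39.8/4.8) = 89 − 18.37 = 70.63 dB(A).
woodworking router: 102 − 20·log₁₀(9.9/1.6) = 102 − 15.83 = 86.17 dB(A).
Σ 10^(L/10) = 4.265e+08 → L_total = 10·log₁₀(4.265e+08) = 86.30 dB(A).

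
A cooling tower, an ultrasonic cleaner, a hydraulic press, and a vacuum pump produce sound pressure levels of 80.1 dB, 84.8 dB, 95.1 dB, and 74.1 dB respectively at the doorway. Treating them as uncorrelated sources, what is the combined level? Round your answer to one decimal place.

Incoherent sources combine by intensity addition: L_total = 10·log₁₀(Σ 10^(L_i/10)).
Σ 10^(L/10) = 10^(80.1/10) + 10^(84.8/10) + 10^(95.1/10) + 10^(74.1/10) = 3.666e+09.
L_total = 10·log₁₀(3.666e+09) = 95.64 dB.

95.6 dB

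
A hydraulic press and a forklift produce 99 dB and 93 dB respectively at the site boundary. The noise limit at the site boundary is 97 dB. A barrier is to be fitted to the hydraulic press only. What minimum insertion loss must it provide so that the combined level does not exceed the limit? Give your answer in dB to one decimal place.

4.2 dB

Fixed contribution from the other source: Σ 10^(L/10) = 10^(93/10) = 1.995e+09 (93.00 dB).
To meet 97 dB overall, the treated hydraulic press may contribute at most 10^(97/10) − 1.995e+09 = 3.017e+09, i.e. 94.80 dB.
So the hydraulic press must be reduced from 99 to 94.80 dB: IL = 4.20 dB.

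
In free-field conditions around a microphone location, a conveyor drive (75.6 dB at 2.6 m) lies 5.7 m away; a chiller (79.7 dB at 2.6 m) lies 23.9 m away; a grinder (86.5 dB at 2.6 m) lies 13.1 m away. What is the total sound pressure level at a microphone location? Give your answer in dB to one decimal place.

First find each source's level at the receiver (point-source: −20·log₁₀(r/r_ref)), then combine on an intensity basis.
conveyor drive: 75.6 − 20·log₁₀(5.7/2.6) = 75.6 − 6.82 = 68.78 dB.
chiller: 79.7 − 20·log₁₀(23.9/2.6) = 79.7 − 19.27 = 60.43 dB.
grinder: 86.5 − 20·log₁₀(13.1/2.6) = 86.5 − 14.05 = 72.45 dB.
Σ 10^(L/10) = 2.625e+07 → L_total = 10·log₁₀(2.625e+07) = 74.19 dB.

74.2 dB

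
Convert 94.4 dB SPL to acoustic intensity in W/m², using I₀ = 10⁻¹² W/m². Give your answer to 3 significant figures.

L = 10·log₁₀(I/I₀) ⇒ I = I₀·10^(L/10) = 10⁻¹² × 10^9.44.

0.00275 W/m²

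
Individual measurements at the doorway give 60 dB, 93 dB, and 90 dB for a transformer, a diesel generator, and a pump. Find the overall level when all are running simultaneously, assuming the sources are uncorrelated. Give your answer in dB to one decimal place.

94.8 dB

Incoherent sources combine by intensity addition: L_total = 10·log₁₀(Σ 10^(L_i/10)).
Σ 10^(L/10) = 10^(60/10) + 10^(93/10) + 10^(90/10) = 2.996e+09.
L_total = 10·log₁₀(2.996e+09) = 94.77 dB.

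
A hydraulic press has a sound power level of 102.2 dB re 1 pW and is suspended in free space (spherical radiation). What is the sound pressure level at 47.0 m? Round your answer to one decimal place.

The power spreads over a sphere of area 4π·r², so L_p = L_w − 10·log₁₀(4π·r²).
4π·r² = 2.776e+04 m², 10·log₁₀ of that is 44.434 dB.
L_p = 102.2 − 44.434 = 57.77 dB.

57.8 dB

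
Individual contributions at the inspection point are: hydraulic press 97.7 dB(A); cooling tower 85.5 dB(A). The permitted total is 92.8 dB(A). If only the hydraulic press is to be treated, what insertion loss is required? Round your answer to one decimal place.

Fixed contribution from the other source: Σ 10^(L/10) = 10^(85.5/10) = 3.548e+08 (85.50 dB(A)).
The limit corresponds to 10^(92.8/10) = 1.905e+09; subtracting the fixed part leaves 1.551e+09 for the hydraulic press, i.e. 91.91 dB(A).
Required insertion loss = 97.7 − 91.91 = 5.79 dB.

5.8 dB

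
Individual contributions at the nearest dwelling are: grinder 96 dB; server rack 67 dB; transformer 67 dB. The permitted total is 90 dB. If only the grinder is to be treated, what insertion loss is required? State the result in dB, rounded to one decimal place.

Everything except the grinder sums to 10^(67/10) + 10^(67/10) = 1.002e+07 in linear terms, 70.01 dB.
To meet 90 dB overall, the treated grinder may contribute at most 10^(90/10) − 1.002e+07 = 9.900e+08, i.e. 89.96 dB.
So the grinder must be reduced from 96 to 89.96 dB: IL = 6.04 dB.

6.0 dB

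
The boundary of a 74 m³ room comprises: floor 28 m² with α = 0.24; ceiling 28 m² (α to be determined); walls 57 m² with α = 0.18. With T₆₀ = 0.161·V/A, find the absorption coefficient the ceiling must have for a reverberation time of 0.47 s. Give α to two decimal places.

0.30

Required total absorption A = 0.161·74/0.47 = 25.35 m².
Absorption from the other surfaces = 28·0.24 + 57·0.18 = 16.98 m², so the ceiling must supply 8.37 m² over 28 m².
α = 8.37/28 = 0.299.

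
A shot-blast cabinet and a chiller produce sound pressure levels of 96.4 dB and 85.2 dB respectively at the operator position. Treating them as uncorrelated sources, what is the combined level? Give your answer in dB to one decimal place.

96.7 dB

For uncorrelated sources the intensities add, so convert each level to linear form, sum, and take 10·log₁₀ of the total.
Σ 10^(L/10) = 10^(96.4/10) + 10^(85.2/10) = 4.696e+09.
L_total = 10·log₁₀(4.696e+09) = 96.72 dB.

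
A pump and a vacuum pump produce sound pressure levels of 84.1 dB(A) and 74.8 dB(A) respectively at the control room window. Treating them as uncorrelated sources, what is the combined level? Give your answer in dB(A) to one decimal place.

For uncorrelated sources the intensities add, so convert each level to linear form, sum, and take 10·log₁₀ of the total.
Σ 10^(L/10) = 10^(84.1/10) + 10^(74.8/10) = 2.872e+08.
L_total = 10·log₁₀(2.872e+08) = 84.58 dB(A).

84.6 dB(A)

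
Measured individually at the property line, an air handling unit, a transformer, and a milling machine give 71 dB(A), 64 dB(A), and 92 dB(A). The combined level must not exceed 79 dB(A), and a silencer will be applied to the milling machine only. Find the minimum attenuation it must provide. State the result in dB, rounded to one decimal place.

Everything except the milling machine sums to 10^(71/10) + 10^(64/10) = 1.510e+07 in linear terms, 71.79 dB(A).
To meet 79 dB(A) overall, the treated milling machine may contribute at most 10^(79/10) − 1.510e+07 = 6.433e+07, i.e. 78.08 dB(A).
So the milling machine must be reduced from 92 to 78.08 dB(A): IL = 13.92 dB.

13.9 dB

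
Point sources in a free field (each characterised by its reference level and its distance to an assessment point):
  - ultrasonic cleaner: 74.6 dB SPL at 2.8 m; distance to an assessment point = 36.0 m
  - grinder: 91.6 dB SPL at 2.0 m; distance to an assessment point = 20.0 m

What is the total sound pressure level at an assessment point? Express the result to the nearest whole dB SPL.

72 dB SPL

Propagate each source to the receiver with L = L_ref − 20·log₁₀(r/r_ref), then add intensities.
ultrasonic cleaner: 74.6 − 20·log₁₀(36.0/2.8) = 74.6 − 22.18 = 52.42 dB SPL.
grinder: 91.6 − 20·log₁₀(20.0/2.0) = 91.6 − 20.00 = 71.60 dB SPL.
Σ 10^(L/10) = 1.463e+07 → L_total = 10·log₁₀(1.463e+07) = 71.65 dB SPL.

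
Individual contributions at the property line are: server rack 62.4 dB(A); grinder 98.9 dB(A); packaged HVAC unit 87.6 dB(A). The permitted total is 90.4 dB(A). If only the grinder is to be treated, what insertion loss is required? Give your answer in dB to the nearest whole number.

12 dB

Fixed contribution from the other sources: Σ 10^(L/10) = 10^(62.4/10) + 10^(87.6/10) = 5.772e+08 (87.61 dB(A)).
The limit corresponds to 10^(90.4/10) = 1.096e+09; subtracting the fixed part leaves 5.193e+08 for the grinder, i.e. 87.15 dB(A).
So the grinder must be reduced from 98.9 to 87.15 dB(A): IL = 11.75 dB.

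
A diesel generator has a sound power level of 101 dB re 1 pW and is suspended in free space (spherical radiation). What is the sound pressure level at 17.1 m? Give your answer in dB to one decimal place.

65.3 dB

L_p = L_w − 10·log₁₀(4π·r²) with r = 17.1 m.
4π·r² = 3675 m², 10·log₁₀ of that is 35.652 dB.
L_p = 101 − 35.652 = 65.35 dB.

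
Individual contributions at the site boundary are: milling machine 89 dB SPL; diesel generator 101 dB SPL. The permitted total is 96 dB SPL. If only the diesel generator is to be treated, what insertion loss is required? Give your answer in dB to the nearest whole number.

Everything except the diesel generator sums to 10^(89/10) = 7.943e+08 in linear terms, 89.00 dB SPL.
The limit corresponds to 10^(96/10) = 3.981e+09; subtracting the fixed part leaves 3.187e+09 for the diesel generator, i.e. 95.03 dB SPL.
Required insertion loss = 101 − 95.03 = 5.97 dB.

6 dB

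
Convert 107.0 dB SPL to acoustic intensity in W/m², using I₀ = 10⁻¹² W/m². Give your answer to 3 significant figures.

0.0501 W/m²

I/I₀ = 10^(107.0/10) = 5.012e+10, so I = 5.012e+10 × 10⁻¹² W/m².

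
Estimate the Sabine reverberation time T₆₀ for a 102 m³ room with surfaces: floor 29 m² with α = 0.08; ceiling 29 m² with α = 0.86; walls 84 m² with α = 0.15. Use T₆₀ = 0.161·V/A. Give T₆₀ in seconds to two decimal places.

0.41 s

A = Σ Sᵢαᵢ = 29·0.08 + 29·0.86 + 84·0.15 = 39.86 m².
T₆₀ = 0.161·V/A = 0.161·102/39.86 = 0.412 s.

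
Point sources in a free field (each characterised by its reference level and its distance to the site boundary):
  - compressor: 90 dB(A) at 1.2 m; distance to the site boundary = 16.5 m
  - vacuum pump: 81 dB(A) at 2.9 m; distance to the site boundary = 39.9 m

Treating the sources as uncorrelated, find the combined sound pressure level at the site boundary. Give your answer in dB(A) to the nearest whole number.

68 dB(A)

First find each source's level at the receiver (point-source: −20·log₁₀(r/r_ref)), then combine on an intensity basis.
compressor: 90 − 20·log₁₀(16.5/1.2) = 90 − 22.77 = 67.23 dB(A).
vacuum pump: 81 − 20·log₁₀(39.9/2.9) = 81 − 22.77 = 58.23 dB(A).
Σ 10^(L/10) = 5.954e+06 → L_total = 10·log₁₀(5.954e+06) = 67.75 dB(A).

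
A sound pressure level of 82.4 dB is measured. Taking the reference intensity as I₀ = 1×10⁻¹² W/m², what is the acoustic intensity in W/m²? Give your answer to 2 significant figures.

I = I₀·10^(L/10) = 10⁻¹² × 10^(82.4/10) = 10^(-3.760).

0.00017 W/m²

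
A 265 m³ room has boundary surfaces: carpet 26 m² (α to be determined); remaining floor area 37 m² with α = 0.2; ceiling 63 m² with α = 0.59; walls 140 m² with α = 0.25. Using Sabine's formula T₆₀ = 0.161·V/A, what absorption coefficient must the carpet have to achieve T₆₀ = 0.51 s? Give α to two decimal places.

A = 0.161·V/T₆₀ = 0.161·265/0.51 = 83.66 m² sabins.
Absorption from the other surfaces = 37·0.2 + 63·0.59 + 140·0.25 = 79.57 m², so the carpet must supply 4.09 m² over 26 m².
α = 4.09/26 = 0.157.

0.16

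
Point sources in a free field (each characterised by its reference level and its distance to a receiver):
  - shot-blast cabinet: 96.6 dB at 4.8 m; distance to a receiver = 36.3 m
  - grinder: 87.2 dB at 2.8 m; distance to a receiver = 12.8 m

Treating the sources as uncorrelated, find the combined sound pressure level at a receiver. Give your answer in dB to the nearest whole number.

Propagate each source to the receiver with L = L_ref − 20·log₁₀(r/r_ref), then add intensities.
shot-blast cabinet: 96.6 − 20·log₁₀(36.3/4.8) = 96.6 − 17.57 = 79.03 dB.
grinder: 87.2 − 20·log₁₀(12.8/2.8) = 87.2 − 13.20 = 74.00 dB.
Σ 10^(L/10) = 1.050e+08 → L_total = 10·log₁₀(1.050e+08) = 80.21 dB.

80 dB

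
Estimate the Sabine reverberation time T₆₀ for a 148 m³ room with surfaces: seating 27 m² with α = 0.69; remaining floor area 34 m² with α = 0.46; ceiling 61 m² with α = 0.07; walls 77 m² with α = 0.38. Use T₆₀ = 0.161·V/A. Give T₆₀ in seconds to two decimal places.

Total absorption A = 27·0.69 + 34·0.46 + 61·0.07 + 77·0.38 = 67.80 m² sabins.
T₆₀ = 0.161 × 148 / 67.80 = 0.351 s.

0.35 s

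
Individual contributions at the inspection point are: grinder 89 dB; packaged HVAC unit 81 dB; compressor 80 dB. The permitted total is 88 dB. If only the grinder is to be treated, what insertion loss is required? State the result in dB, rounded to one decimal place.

The untreated sources together contribute 10^(81/10) + 10^(80/10) = 2.259e+08, i.e. 83.54 dB.
The limit corresponds to 10^(88/10) = 6.310e+08; subtracting the fixed part leaves 4.051e+08 for the grinder, i.e. 86.08 dB.
So the grinder must be reduced from 89 to 86.08 dB: IL = 2.92 dB.

2.9 dB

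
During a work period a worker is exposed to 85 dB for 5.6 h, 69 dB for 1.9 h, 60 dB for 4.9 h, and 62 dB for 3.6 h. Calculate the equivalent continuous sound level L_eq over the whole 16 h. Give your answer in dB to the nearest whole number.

81 dB

Weight each interval's intensity by its duration and average over T = 16 h:
Σ tᵢ·10^(Lᵢ/10) = 5.6·10^(85/10) + 1.9·10^(69/10) + 4.9·10^(60/10) + 3.6·10^(62/10) = 1.797e+09.
L_eq = 10·log₁₀(1.797e+09/16) = 80.50 dB.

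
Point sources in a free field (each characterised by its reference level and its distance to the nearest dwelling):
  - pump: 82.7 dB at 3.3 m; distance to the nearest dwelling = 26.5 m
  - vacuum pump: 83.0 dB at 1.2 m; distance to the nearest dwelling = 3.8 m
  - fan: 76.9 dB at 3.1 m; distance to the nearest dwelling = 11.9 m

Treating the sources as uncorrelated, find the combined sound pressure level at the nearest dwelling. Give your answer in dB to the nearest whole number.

First find each source's level at the receiver (point-source: −20·log₁₀(r/r_ref)), then combine on an intensity basis.
pump: 82.7 − 20·log₁₀(26.5/3.3) = 82.7 − 18.09 = 64.61 dB.
vacuum pump: 83.0 − 20·log₁₀(3.8/1.2) = 83.0 − 10.01 = 72.99 dB.
fan: 76.9 − 20·log₁₀(11.9/3.1) = 76.9 − 11.68 = 65.22 dB.
Σ 10^(L/10) = 2.611e+07 → L_total = 10·log₁₀(2.611e+07) = 74.17 dB.

74 dB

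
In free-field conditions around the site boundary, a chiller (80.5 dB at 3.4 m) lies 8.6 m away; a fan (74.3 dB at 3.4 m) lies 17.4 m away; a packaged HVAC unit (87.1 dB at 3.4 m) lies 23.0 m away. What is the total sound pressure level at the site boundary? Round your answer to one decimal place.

74.7 dB

Apply inverse-square spreading to bring every level to the receiver, then sum 10^(L/10).
chiller: 80.5 − 20·log₁₀(8.6/3.4) = 80.5 − 8.06 = 72.44 dB.
fan: 74.3 − 20·log₁₀(17.4/3.4) = 74.3 − 14.18 = 60.12 dB.
packaged HVAC unit: 87.1 − 20·log₁₀(23.0/3.4) = 87.1 − 16.60 = 70.50 dB.
Σ 10^(L/10) = 2.977e+07 → L_total = 10·log₁₀(2.977e+07) = 74.74 dB.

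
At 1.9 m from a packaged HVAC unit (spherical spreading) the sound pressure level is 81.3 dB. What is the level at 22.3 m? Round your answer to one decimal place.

59.9 dB

Point-source attenuation: ΔL = 20·log₁₀(r₂/r₁) = 20·log₁₀(22.3/1.9) = 21.391 dB.
L₂ = 81.3 − 20·log₁₀(22.3/1.9) = 81.3 − 21.391 = 59.91 dB.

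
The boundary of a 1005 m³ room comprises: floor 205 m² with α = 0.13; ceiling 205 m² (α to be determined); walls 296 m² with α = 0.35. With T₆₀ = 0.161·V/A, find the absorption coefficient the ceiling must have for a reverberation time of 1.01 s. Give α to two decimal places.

0.15

Required total absorption A = 0.161·1005/1.01 = 160.20 m².
Absorption from the other surfaces = 205·0.13 + 296·0.35 = 130.25 m², so the ceiling must supply 29.95 m² over 205 m².
α = 29.95/205 = 0.146.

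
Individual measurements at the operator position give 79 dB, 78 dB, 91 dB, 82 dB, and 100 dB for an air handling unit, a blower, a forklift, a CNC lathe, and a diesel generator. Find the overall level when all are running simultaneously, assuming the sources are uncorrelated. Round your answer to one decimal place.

100.6 dB

Incoherent sources combine by intensity addition: L_total = 10·log₁₀(Σ 10^(L_i/10)).
Σ 10^(L/10) = 10^(79/10) + 10^(78/10) + 10^(91/10) + 10^(82/10) + 10^(100/10) = 1.156e+10.
L_total = 10·log₁₀(1.156e+10) = 100.63 dB.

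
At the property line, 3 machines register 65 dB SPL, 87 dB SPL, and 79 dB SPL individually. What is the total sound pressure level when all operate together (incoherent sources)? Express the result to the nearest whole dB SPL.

88 dB SPL

Incoherent sources combine by intensity addition: L_total = 10·log₁₀(Σ 10^(L_i/10)).
Σ 10^(L/10) = 10^(65/10) + 10^(87/10) + 10^(79/10) = 5.838e+08.
L_total = 10·log₁₀(5.838e+08) = 87.66 dB SPL.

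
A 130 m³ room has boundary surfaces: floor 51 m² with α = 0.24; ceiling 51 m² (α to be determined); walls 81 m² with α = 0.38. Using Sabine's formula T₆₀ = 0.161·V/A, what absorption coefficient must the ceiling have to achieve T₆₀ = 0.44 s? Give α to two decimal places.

0.09

A = 0.161·V/T₆₀ = 0.161·130/0.44 = 47.57 m² sabins.
Absorption from the other surfaces = 51·0.24 + 81·0.38 = 43.02 m², so the ceiling must supply 4.55 m² over 51 m².
α = 4.55/51 = 0.089.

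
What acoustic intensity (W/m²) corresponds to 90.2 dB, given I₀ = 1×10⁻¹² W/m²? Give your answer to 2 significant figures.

0.0010 W/m²

L = 10·log₁₀(I/I₀) ⇒ I = I₀·10^(L/10) = 10⁻¹² × 10^9.02.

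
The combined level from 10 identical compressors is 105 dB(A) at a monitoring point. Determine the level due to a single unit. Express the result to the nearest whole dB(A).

For N identical incoherent sources L_total = L₁ + 10·log₁₀ N, so L₁ = 105 − 10·log₁₀(10) = 105 − 10.000.

95 dB(A)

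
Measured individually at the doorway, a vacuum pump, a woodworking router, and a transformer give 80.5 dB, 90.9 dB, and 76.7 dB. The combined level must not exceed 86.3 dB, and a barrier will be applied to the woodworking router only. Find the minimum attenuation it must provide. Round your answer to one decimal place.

6.6 dB

The untreated sources together contribute 10^(80.5/10) + 10^(76.7/10) = 1.590e+08, i.e. 82.01 dB.
The limit corresponds to 10^(86.3/10) = 4.266e+08; subtracting the fixed part leaves 2.676e+08 for the woodworking router, i.e. 84.27 dB.
Required insertion loss = 90.9 − 84.27 = 6.63 dB.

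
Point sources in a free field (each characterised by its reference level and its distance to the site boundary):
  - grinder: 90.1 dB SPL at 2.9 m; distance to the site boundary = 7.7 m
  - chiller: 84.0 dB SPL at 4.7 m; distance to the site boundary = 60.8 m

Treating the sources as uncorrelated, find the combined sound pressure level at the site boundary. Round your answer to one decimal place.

81.7 dB SPL

Apply inverse-square spreading to bring every level to the receiver, then sum 10^(L/10).
grinder: 90.1 − 20·log₁₀(7.7/2.9) = 90.1 − 8.48 = 81.62 dB SPL.
chiller: 84.0 − 20·log₁₀(60.8/4.7) = 84.0 − 22.24 = 61.76 dB SPL.
Σ 10^(L/10) = 1.467e+08 → L_total = 10·log₁₀(1.467e+08) = 81.66 dB SPL.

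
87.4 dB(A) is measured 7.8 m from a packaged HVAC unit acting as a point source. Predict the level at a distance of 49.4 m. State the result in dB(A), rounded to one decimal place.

71.4 dB(A)

Point-source attenuation: ΔL = 20·log₁₀(r₂/r₁) = 20·log₁₀(49.4/7.8) = 16.033 dB.
L₂ = 87.4 − 20·log₁₀(49.4/7.8) = 87.4 − 16.033 = 71.37 dB(A).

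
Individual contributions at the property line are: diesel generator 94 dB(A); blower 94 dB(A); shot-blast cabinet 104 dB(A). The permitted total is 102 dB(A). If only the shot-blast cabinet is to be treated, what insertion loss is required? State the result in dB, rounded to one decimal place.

3.7 dB

Fixed contribution from the other sources: Σ 10^(L/10) = 10^(94/10) + 10^(94/10) = 5.024e+09 (97.01 dB(A)).
To meet 102 dB(A) overall, the treated shot-blast cabinet may contribute at most 10^(102/10) − 5.024e+09 = 1.083e+10, i.e. 100.34 dB(A).
Required insertion loss = 104 − 100.34 = 3.66 dB.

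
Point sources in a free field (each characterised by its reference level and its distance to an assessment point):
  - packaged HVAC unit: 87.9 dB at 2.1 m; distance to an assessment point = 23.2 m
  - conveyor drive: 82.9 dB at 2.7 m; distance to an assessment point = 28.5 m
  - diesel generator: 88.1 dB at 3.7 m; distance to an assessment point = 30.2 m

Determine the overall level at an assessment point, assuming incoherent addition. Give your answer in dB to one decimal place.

72.2 dB

Apply inverse-square spreading to bring every level to the receiver, then sum 10^(L/10).
packaged HVAC unit: 87.9 − 20·log₁₀(23.2/2.1) = 87.9 − 20.87 = 67.03 dB.
conveyor drive: 82.9 − 20·log₁₀(28.5/2.7) = 82.9 − 20.47 = 62.43 dB.
diesel generator: 88.1 − 20·log₁₀(30.2/3.7) = 88.1 − 18.24 = 69.86 dB.
Σ 10^(L/10) = 1.649e+07 → L_total = 10·log₁₀(1.649e+07) = 72.17 dB.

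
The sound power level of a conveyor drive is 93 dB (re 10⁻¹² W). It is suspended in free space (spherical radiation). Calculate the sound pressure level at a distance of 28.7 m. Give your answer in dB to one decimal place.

L_p = L_w − 10·log₁₀(4π·r²) with r = 28.7 m.
4π·r² = 1.035e+04 m², 10·log₁₀ of that is 40.150 dB.
L_p = 93 − 40.150 = 52.85 dB.

52.9 dB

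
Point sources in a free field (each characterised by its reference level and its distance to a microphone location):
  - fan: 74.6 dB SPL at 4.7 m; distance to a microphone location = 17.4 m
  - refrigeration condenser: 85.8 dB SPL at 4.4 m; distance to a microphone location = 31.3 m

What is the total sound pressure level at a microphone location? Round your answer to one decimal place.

69.8 dB SPL

Propagate each source to the receiver with L = L_ref − 20·log₁₀(r/r_ref), then add intensities.
fan: 74.6 − 20·log₁₀(17.4/4.7) = 74.6 − 11.37 = 63.23 dB SPL.
refrigeration condenser: 85.8 − 20·log₁₀(31.3/4.4) = 85.8 − 17.04 = 68.76 dB SPL.
Σ 10^(L/10) = 9.617e+06 → L_total = 10·log₁₀(9.617e+06) = 69.83 dB SPL.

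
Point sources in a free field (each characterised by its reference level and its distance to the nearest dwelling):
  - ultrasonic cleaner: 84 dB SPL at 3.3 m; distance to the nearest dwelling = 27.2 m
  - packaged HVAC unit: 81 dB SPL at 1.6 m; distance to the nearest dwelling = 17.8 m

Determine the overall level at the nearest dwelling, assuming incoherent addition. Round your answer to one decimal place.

First find each source's level at the receiver (point-source: −20·log₁₀(r/r_ref)), then combine on an intensity basis.
ultrasonic cleaner: 84 − 20·log₁₀(27.2/3.3) = 84 − 18.32 = 65.68 dB SPL.
packaged HVAC unit: 81 − 20·log₁₀(17.8/1.6) = 81 − 20.93 = 60.07 dB SPL.
Σ 10^(L/10) = 4.715e+06 → L_total = 10·log₁₀(4.715e+06) = 66.73 dB SPL.

66.7 dB SPL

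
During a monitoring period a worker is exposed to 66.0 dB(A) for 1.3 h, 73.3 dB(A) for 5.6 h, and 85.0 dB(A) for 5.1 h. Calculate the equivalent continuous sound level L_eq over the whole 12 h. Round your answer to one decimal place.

L_eq = 10·log₁₀[(1/T)·Σ tᵢ·10^(Lᵢ/10)] with T = 12 h.
Σ tᵢ·10^(Lᵢ/10) = 1.3·10^(66.0/10) + 5.6·10^(73.3/10) + 5.1·10^(85.0/10) = 1.738e+09.
L_eq = 10·log₁₀(1.738e+09/12) = 81.61 dB(A).

81.6 dB(A)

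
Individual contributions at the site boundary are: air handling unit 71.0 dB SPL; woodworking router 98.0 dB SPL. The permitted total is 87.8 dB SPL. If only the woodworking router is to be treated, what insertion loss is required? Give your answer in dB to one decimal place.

Fixed contribution from the other source: Σ 10^(L/10) = 10^(71.0/10) = 1.259e+07 (71.00 dB SPL).
The limit corresponds to 10^(87.8/10) = 6.026e+08; subtracting the fixed part leaves 5.900e+08 for the woodworking router, i.e. 87.71 dB SPL.
So the woodworking router must be reduced from 98.0 to 87.71 dB SPL: IL = 10.29 dB.

10.3 dB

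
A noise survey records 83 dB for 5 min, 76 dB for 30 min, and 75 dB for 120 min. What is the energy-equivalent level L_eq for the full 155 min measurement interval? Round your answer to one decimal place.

L_eq = 10·log₁₀[(1/T)·Σ tᵢ·10^(Lᵢ/10)] with T = 155 min.
Σ tᵢ·10^(Lᵢ/10) = 5·10^(83/10) + 30·10^(76/10) + 120·10^(75/10) = 5.987e+09.
L_eq = 10·log₁₀(5.987e+09/155) = 75.87 dB.

75.9 dB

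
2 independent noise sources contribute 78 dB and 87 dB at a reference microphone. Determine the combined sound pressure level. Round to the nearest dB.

88 dB

For uncorrelated sources the intensities add, so convert each level to linear form, sum, and take 10·log₁₀ of the total.
Σ 10^(L/10) = 10^(78/10) + 10^(87/10) = 5.643e+08.
L_total = 10·log₁₀(5.643e+08) = 87.51 dB.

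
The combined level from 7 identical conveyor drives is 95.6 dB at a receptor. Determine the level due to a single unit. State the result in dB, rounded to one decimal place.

Dividing the total intensity by 7 lowers the level by 10·log₁₀ 7 = 8.451 dB: L₁ = 95.6 − 8.451.

87.1 dB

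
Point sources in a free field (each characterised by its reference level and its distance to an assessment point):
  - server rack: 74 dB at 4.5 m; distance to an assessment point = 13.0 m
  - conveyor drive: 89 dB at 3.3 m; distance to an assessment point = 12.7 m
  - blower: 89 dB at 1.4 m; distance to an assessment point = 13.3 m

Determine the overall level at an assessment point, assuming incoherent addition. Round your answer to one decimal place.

78.2 dB

Apply inverse-square spreading to bring every level to the receiver, then sum 10^(L/10).
server rack: 74 − 20·log₁₀(13.0/4.5) = 74 − 9.21 = 64.79 dB.
conveyor drive: 89 − 20·log₁₀(12.7/3.3) = 89 − 11.71 = 77.29 dB.
blower: 89 − 20·log₁₀(13.3/1.4) = 89 − 19.55 = 69.45 dB.
Σ 10^(L/10) = 6.544e+07 → L_total = 10·log₁₀(6.544e+07) = 78.16 dB.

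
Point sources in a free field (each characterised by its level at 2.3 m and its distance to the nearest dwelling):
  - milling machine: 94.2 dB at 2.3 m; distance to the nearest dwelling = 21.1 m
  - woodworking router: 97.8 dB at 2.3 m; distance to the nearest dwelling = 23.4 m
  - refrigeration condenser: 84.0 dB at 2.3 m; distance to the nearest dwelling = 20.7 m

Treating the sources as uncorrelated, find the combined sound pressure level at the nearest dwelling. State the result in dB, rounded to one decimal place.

Apply inverse-square spreading to bring every level to the receiver, then sum 10^(L/10).
milling machine: 94.2 − 20·log₁₀(21.1/2.3) = 94.2 − 19.25 = 74.95 dB.
woodworking router: 97.8 − 20·log₁₀(23.4/2.3) = 97.8 − 20.15 = 77.65 dB.
refrigeration condenser: 84.0 − 20·log₁₀(20.7/2.3) = 84.0 − 19.08 = 64.92 dB.
Σ 10^(L/10) = 9.257e+07 → L_total = 10·log₁₀(9.257e+07) = 79.66 dB.

79.7 dB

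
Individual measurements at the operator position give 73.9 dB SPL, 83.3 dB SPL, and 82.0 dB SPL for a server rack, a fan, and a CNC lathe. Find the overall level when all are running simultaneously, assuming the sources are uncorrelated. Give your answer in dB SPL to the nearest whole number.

86 dB SPL

For uncorrelated sources the intensities add, so convert each level to linear form, sum, and take 10·log₁₀ of the total.
Σ 10^(L/10) = 10^(73.9/10) + 10^(83.3/10) + 10^(82.0/10) = 3.968e+08.
L_total = 10·log₁₀(3.968e+08) = 85.99 dB SPL.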